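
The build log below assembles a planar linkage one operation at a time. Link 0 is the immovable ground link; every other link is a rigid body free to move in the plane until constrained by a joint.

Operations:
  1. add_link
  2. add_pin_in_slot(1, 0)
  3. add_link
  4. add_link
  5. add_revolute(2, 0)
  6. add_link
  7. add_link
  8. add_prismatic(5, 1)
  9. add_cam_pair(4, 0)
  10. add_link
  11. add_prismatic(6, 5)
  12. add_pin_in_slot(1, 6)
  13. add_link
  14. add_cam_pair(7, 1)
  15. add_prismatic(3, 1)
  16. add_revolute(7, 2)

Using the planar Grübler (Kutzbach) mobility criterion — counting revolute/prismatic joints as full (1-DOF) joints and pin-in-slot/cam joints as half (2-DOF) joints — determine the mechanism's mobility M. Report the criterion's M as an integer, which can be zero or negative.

M = 7

L=1 J1=0 J2=0
add link → L=2 J1=0 J2=0
PS@1,0 dof=2 J2 → L=2 J1=0 J2=1
add link → L=3 J1=0 J2=1
add link → L=4 J1=0 J2=1
R@2,0 dof=1 J1 → L=4 J1=1 J2=1
add link → L=5 J1=1 J2=1
add link → L=6 J1=1 J2=1
P@5,1 dof=1 J1 → L=6 J1=2 J2=1
C@4,0 dof=2 J2 → L=6 J1=2 J2=2
add link → L=7 J1=2 J2=2
P@6,5 dof=1 J1 → L=7 J1=3 J2=2
PS@1,6 dof=2 J2 → L=7 J1=3 J2=3
add link → L=8 J1=3 J2=3
C@7,1 dof=2 J2 → L=8 J1=3 J2=4
P@3,1 dof=1 J1 → L=8 J1=4 J2=4
R@7,2 dof=1 J1 → L=8 J1=5 J2=4
M=3(L−1)−2J1−J2=3·7−2·5−4=7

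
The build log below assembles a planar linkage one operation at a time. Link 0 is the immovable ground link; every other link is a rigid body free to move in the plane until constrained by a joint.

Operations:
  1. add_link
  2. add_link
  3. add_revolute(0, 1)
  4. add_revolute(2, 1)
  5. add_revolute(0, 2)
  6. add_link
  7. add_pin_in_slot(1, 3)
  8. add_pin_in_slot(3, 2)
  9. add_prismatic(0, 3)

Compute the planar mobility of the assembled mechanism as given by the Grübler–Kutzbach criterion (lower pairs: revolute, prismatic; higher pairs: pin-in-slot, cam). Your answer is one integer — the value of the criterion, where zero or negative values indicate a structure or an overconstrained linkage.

M = -1

link 0 = ground. State L|J1|J2 = 1|0|0
+link1  2|0|0
+link2  3|0|0
R(0,1) f=1→J1  3|1|0
R(2,1) f=1→J1  3|2|0
R(0,2) f=1→J1  3|3|0
+link3  4|3|0
PS(1,3) f=2→J2  4|3|1
PS(3,2) f=2→J2  4|3|2
P(0,3) f=1→J1  4|4|2
M = 3(4−1)−2·4−2 = 9−8−2 = -1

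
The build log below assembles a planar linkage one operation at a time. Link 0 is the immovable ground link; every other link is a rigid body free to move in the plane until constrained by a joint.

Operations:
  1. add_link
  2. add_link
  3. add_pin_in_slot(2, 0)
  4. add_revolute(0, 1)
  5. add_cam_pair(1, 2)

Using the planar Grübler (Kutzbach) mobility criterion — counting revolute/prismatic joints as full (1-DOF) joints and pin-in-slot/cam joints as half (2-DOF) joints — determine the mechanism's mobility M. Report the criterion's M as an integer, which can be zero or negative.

L=1 J1=0 J2=0
add link → L=2 J1=0 J2=0
add link → L=3 J1=0 J2=0
PS@2,0 dof=2 J2 → L=3 J1=0 J2=1
R@0,1 dof=1 J1 → L=3 J1=1 J2=1
C@1,2 dof=2 J2 → L=3 J1=1 J2=2
M=3(L−1)−2J1−J2=3·2−2·1−2=2

M = 2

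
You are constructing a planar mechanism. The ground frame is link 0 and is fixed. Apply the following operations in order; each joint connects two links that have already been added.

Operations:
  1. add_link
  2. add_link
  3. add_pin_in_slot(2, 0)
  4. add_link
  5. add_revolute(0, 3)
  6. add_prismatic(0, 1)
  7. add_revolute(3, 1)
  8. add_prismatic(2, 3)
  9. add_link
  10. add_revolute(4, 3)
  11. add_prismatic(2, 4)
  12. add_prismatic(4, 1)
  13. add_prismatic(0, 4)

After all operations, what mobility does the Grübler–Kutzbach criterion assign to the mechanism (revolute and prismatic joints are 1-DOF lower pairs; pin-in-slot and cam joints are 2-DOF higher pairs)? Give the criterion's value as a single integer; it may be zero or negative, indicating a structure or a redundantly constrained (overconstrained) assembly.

M = -5

(L,J1,J2)=(1,0,0); link0 fixed
link1: (2,0,0)
link2: (3,0,0)
PS 2-0 [J2]: (3,0,1)
link3: (4,0,1)
R 0-3 [J1]: (4,1,1)
P 0-1 [J1]: (4,2,1)
R 3-1 [J1]: (4,3,1)
P 2-3 [J1]: (4,4,1)
link4: (5,4,1)
R 4-3 [J1]: (5,5,1)
P 2-4 [J1]: (5,6,1)
P 4-1 [J1]: (5,7,1)
P 0-4 [J1]: (5,8,1)
Grübler: 3·4 − 2·8 − 1 = -5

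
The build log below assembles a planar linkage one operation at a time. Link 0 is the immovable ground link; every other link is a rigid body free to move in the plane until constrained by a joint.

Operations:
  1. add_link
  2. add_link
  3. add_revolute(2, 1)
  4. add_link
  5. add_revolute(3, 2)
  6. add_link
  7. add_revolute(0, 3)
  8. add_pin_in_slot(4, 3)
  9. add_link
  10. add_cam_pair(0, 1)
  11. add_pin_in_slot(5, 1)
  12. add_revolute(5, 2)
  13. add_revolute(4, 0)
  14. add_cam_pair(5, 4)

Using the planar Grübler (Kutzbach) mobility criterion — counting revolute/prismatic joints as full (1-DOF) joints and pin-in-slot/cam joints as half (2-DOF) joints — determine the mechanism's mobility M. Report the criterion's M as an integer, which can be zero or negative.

link 0 = ground. State L|J1|J2 = 1|0|0
+link1  2|0|0
+link2  3|0|0
R(2,1) f=1→J1  3|1|0
+link3  4|1|0
R(3,2) f=1→J1  4|2|0
+link4  5|2|0
R(0,3) f=1→J1  5|3|0
PS(4,3) f=2→J2  5|3|1
+link5  6|3|1
C(0,1) f=2→J2  6|3|2
PS(5,1) f=2→J2  6|3|3
R(5,2) f=1→J1  6|4|3
R(4,0) f=1→J1  6|5|3
C(5,4) f=2→J2  6|5|4
M = 3(6−1)−2·5−4 = 15−10−4 = 1

M = 1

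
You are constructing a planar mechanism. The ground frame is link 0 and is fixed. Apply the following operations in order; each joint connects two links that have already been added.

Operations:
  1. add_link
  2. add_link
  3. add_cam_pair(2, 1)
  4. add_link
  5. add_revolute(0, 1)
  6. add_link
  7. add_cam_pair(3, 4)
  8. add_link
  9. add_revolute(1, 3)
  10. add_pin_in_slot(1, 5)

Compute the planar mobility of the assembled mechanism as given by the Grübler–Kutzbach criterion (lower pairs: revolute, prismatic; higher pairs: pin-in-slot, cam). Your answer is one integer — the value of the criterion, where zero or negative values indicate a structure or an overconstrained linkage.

M = 8

[1;0;0] (link 0 is ground)
L+ [2;0;0]
L+ [3;0;0]
C(2,1)∈J2 [3;0;1]
L+ [4;0;1]
R(0,1)∈J1 [4;1;1]
L+ [5;1;1]
C(3,4)∈J2 [5;1;2]
L+ [6;1;2]
R(1,3)∈J1 [6;2;2]
PS(1,5)∈J2 [6;2;3]
mobility = 15 − 4 − 3 = 8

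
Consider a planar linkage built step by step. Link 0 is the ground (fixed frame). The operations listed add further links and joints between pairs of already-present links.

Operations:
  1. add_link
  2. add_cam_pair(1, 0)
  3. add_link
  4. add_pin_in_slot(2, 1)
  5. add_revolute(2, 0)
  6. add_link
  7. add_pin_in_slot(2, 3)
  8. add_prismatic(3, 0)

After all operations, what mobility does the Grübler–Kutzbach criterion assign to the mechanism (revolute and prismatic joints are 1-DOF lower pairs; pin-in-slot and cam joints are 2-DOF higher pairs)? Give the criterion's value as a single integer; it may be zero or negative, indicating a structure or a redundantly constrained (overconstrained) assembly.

link 0 = ground. State L|J1|J2 = 1|0|0
+link1  2|0|0
C(1,0) f=2→J2  2|0|1
+link2  3|0|1
PS(2,1) f=2→J2  3|0|2
R(2,0) f=1→J1  3|1|2
+link3  4|1|2
PS(2,3) f=2→J2  4|1|3
P(3,0) f=1→J1  4|2|3
M = 3(4−1)−2·2−3 = 9−4−3 = 2

M = 2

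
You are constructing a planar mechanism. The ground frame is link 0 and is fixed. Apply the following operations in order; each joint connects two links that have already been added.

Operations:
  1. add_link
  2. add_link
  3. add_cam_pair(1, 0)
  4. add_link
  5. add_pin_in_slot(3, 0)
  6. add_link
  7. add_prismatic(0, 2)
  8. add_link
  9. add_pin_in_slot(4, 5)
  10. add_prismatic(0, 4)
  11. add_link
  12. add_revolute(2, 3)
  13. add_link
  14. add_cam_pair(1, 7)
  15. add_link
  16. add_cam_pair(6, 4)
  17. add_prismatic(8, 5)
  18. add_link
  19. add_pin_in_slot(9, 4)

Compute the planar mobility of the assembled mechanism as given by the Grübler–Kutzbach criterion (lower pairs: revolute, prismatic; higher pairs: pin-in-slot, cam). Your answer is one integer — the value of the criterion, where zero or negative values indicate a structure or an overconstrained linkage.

M = 13

[1;0;0] (link 0 is ground)
L+ [2;0;0]
L+ [3;0;0]
C(1,0)∈J2 [3;0;1]
L+ [4;0;1]
PS(3,0)∈J2 [4;0;2]
L+ [5;0;2]
P(0,2)∈J1 [5;1;2]
L+ [6;1;2]
PS(4,5)∈J2 [6;1;3]
P(0,4)∈J1 [6;2;3]
L+ [7;2;3]
R(2,3)∈J1 [7;3;3]
L+ [8;3;3]
C(1,7)∈J2 [8;3;4]
L+ [9;3;4]
C(6,4)∈J2 [9;3;5]
P(8,5)∈J1 [9;4;5]
L+ [10;4;5]
PS(9,4)∈J2 [10;4;6]
mobility = 27 − 8 − 6 = 13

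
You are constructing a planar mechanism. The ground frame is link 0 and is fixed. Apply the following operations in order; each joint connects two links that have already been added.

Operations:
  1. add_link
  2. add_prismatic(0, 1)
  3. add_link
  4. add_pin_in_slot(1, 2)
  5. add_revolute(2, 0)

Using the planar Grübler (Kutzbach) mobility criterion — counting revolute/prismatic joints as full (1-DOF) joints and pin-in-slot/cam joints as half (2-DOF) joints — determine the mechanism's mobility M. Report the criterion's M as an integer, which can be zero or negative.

ground; <1,0,0>
#1 <2,0,0>
P:0↔1 J1 <2,1,0>
#2 <3,1,0>
PS:1↔2 J2 <3,1,1>
R:2↔0 J1 <3,2,1>
3×2 − 2×2 − 1×1 = 1

M = 1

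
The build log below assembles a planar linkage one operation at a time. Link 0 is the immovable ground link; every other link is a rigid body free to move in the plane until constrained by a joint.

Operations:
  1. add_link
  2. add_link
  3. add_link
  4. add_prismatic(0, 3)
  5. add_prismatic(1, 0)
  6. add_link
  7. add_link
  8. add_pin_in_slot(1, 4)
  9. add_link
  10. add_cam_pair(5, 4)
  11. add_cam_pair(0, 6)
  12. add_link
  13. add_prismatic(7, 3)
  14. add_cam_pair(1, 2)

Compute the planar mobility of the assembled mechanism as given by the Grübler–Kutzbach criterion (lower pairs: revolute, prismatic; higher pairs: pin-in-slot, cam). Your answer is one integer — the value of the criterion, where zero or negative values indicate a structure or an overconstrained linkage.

M = 11

[1;0;0] (link 0 is ground)
L+ [2;0;0]
L+ [3;0;0]
L+ [4;0;0]
P(0,3)∈J1 [4;1;0]
P(1,0)∈J1 [4;2;0]
L+ [5;2;0]
L+ [6;2;0]
PS(1,4)∈J2 [6;2;1]
L+ [7;2;1]
C(5,4)∈J2 [7;2;2]
C(0,6)∈J2 [7;2;3]
L+ [8;2;3]
P(7,3)∈J1 [8;3;3]
C(1,2)∈J2 [8;3;4]
mobility = 21 − 6 − 4 = 11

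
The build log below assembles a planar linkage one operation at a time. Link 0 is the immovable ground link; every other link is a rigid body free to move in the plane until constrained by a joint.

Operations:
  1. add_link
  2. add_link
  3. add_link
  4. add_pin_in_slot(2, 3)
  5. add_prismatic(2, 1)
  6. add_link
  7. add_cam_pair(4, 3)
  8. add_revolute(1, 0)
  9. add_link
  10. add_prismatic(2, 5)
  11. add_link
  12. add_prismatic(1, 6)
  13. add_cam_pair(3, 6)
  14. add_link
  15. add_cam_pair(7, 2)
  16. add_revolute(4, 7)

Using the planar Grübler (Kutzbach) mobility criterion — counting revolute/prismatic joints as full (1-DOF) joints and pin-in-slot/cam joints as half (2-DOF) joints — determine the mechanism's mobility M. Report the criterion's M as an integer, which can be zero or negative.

ground; <1,0,0>
#1 <2,0,0>
#2 <3,0,0>
#3 <4,0,0>
PS:2↔3 J2 <4,0,1>
P:2↔1 J1 <4,1,1>
#4 <5,1,1>
C:4↔3 J2 <5,1,2>
R:1↔0 J1 <5,2,2>
#5 <6,2,2>
P:2↔5 J1 <6,3,2>
#6 <7,3,2>
P:1↔6 J1 <7,4,2>
C:3↔6 J2 <7,4,3>
#7 <8,4,3>
C:7↔2 J2 <8,4,4>
R:4↔7 J1 <8,5,4>
3×7 − 2×5 − 1×4 = 7

M = 7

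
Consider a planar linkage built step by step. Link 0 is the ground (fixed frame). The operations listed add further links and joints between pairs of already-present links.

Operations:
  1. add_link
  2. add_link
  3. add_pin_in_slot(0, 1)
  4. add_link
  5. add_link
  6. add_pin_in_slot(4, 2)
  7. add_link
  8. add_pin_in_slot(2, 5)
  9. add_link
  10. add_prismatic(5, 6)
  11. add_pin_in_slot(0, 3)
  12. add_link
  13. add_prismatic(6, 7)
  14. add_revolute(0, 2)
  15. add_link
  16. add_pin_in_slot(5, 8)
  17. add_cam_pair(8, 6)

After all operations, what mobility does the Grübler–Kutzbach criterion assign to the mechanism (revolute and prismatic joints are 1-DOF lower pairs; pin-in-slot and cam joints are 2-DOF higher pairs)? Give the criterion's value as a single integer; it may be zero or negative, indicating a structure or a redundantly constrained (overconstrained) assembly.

ground; <1,0,0>
#1 <2,0,0>
#2 <3,0,0>
PS:0↔1 J2 <3,0,1>
#3 <4,0,1>
#4 <5,0,1>
PS:4↔2 J2 <5,0,2>
#5 <6,0,2>
PS:2↔5 J2 <6,0,3>
#6 <7,0,3>
P:5↔6 J1 <7,1,3>
PS:0↔3 J2 <7,1,4>
#7 <8,1,4>
P:6↔7 J1 <8,2,4>
R:0↔2 J1 <8,3,4>
#8 <9,3,4>
PS:5↔8 J2 <9,3,5>
C:8↔6 J2 <9,3,6>
3×8 − 2×3 − 1×6 = 12

M = 12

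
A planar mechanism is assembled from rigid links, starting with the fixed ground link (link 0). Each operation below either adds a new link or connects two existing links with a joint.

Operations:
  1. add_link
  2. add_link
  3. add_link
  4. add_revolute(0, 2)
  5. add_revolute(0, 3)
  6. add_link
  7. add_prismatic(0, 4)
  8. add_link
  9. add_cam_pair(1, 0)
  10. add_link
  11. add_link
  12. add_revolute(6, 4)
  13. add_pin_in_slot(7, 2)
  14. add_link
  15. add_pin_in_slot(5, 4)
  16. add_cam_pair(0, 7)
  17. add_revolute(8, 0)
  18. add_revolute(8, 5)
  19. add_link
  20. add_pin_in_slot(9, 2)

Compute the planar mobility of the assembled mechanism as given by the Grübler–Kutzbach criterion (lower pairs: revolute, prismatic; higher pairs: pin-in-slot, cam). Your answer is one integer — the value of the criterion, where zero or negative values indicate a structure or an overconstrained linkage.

M = 10

L=1 J1=0 J2=0
add link → L=2 J1=0 J2=0
add link → L=3 J1=0 J2=0
add link → L=4 J1=0 J2=0
R@0,2 dof=1 J1 → L=4 J1=1 J2=0
R@0,3 dof=1 J1 → L=4 J1=2 J2=0
add link → L=5 J1=2 J2=0
P@0,4 dof=1 J1 → L=5 J1=3 J2=0
add link → L=6 J1=3 J2=0
C@1,0 dof=2 J2 → L=6 J1=3 J2=1
add link → L=7 J1=3 J2=1
add link → L=8 J1=3 J2=1
R@6,4 dof=1 J1 → L=8 J1=4 J2=1
PS@7,2 dof=2 J2 → L=8 J1=4 J2=2
add link → L=9 J1=4 J2=2
PS@5,4 dof=2 J2 → L=9 J1=4 J2=3
C@0,7 dof=2 J2 → L=9 J1=4 J2=4
R@8,0 dof=1 J1 → L=9 J1=5 J2=4
R@8,5 dof=1 J1 → L=9 J1=6 J2=4
add link → L=10 J1=6 J2=4
PS@9,2 dof=2 J2 → L=10 J1=6 J2=5
M=3(L−1)−2J1−J2=3·9−2·6−5=10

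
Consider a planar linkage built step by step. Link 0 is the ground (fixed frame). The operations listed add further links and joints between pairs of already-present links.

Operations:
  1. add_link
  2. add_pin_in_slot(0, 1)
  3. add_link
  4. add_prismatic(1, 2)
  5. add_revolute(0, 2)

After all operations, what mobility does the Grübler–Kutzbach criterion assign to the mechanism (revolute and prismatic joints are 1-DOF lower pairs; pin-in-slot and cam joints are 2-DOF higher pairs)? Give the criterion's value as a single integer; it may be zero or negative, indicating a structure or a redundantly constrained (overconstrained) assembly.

link 0 = ground. State L|J1|J2 = 1|0|0
+link1  2|0|0
PS(0,1) f=2→J2  2|0|1
+link2  3|0|1
P(1,2) f=1→J1  3|1|1
R(0,2) f=1→J1  3|2|1
M = 3(3−1)−2·2−1 = 6−4−1 = 1

M = 1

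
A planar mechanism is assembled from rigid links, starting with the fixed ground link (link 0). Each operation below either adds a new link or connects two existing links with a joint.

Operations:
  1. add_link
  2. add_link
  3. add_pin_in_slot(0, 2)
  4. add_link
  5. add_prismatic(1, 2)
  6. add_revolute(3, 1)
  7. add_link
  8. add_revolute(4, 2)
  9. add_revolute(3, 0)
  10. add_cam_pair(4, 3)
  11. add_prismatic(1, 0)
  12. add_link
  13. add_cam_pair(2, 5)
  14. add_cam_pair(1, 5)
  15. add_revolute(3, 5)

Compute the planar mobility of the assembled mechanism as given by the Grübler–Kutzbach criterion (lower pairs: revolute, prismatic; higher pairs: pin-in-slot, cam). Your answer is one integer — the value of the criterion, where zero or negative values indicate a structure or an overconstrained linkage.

M = -1

link 0 = ground. State L|J1|J2 = 1|0|0
+link1  2|0|0
+link2  3|0|0
PS(0,2) f=2→J2  3|0|1
+link3  4|0|1
P(1,2) f=1→J1  4|1|1
R(3,1) f=1→J1  4|2|1
+link4  5|2|1
R(4,2) f=1→J1  5|3|1
R(3,0) f=1→J1  5|4|1
C(4,3) f=2→J2  5|4|2
P(1,0) f=1→J1  5|5|2
+link5  6|5|2
C(2,5) f=2→J2  6|5|3
C(1,5) f=2→J2  6|5|4
R(3,5) f=1→J1  6|6|4
M = 3(6−1)−2·6−4 = 15−12−4 = -1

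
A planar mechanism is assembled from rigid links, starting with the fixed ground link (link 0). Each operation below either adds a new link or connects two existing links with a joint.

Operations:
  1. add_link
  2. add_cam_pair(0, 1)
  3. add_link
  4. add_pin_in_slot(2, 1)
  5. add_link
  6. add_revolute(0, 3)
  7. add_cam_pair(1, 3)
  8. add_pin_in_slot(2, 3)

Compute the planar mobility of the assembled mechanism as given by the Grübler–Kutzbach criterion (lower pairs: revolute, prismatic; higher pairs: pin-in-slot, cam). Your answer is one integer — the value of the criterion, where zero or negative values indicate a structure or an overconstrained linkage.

L=1 J1=0 J2=0
add link → L=2 J1=0 J2=0
C@0,1 dof=2 J2 → L=2 J1=0 J2=1
add link → L=3 J1=0 J2=1
PS@2,1 dof=2 J2 → L=3 J1=0 J2=2
add link → L=4 J1=0 J2=2
R@0,3 dof=1 J1 → L=4 J1=1 J2=2
C@1,3 dof=2 J2 → L=4 J1=1 J2=3
PS@2,3 dof=2 J2 → L=4 J1=1 J2=4
M=3(L−1)−2J1−J2=3·3−2·1−4=3

M = 3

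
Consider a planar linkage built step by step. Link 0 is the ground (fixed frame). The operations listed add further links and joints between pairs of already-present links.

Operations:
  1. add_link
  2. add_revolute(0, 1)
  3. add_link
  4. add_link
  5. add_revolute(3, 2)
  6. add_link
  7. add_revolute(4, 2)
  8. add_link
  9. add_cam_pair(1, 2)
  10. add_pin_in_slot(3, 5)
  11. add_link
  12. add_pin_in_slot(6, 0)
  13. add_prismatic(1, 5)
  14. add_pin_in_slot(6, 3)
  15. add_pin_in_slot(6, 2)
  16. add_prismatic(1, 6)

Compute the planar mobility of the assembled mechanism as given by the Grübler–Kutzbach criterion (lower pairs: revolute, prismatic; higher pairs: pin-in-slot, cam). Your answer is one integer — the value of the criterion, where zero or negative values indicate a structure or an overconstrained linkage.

(L,J1,J2)=(1,0,0); link0 fixed
link1: (2,0,0)
R 0-1 [J1]: (2,1,0)
link2: (3,1,0)
link3: (4,1,0)
R 3-2 [J1]: (4,2,0)
link4: (5,2,0)
R 4-2 [J1]: (5,3,0)
link5: (6,3,0)
C 1-2 [J2]: (6,3,1)
PS 3-5 [J2]: (6,3,2)
link6: (7,3,2)
PS 6-0 [J2]: (7,3,3)
P 1-5 [J1]: (7,4,3)
PS 6-3 [J2]: (7,4,4)
PS 6-2 [J2]: (7,4,5)
P 1-6 [J1]: (7,5,5)
Grübler: 3·6 − 2·5 − 5 = 3

M = 3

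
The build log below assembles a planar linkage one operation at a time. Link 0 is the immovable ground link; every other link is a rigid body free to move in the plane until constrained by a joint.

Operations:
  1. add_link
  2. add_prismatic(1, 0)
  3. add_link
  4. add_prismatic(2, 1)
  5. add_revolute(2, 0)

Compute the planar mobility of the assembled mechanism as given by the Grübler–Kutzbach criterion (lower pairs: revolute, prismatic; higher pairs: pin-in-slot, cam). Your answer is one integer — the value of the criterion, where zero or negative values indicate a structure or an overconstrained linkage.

(L,J1,J2)=(1,0,0); link0 fixed
link1: (2,0,0)
P 1-0 [J1]: (2,1,0)
link2: (3,1,0)
P 2-1 [J1]: (3,2,0)
R 2-0 [J1]: (3,3,0)
Grübler: 3·2 − 2·3 − 0 = 0

M = 0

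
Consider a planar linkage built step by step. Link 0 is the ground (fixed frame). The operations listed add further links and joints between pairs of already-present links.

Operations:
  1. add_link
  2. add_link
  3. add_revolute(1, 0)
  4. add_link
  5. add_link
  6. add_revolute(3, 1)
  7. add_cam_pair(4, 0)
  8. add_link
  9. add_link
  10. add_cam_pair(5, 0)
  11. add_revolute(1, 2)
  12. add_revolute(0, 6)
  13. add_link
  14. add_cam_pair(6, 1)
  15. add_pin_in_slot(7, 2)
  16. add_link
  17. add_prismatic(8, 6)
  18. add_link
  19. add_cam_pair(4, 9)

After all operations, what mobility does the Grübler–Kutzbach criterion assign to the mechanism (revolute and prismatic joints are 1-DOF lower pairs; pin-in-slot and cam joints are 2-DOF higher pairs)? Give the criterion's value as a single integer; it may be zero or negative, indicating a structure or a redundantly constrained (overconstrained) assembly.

[1;0;0] (link 0 is ground)
L+ [2;0;0]
L+ [3;0;0]
R(1,0)∈J1 [3;1;0]
L+ [4;1;0]
L+ [5;1;0]
R(3,1)∈J1 [5;2;0]
C(4,0)∈J2 [5;2;1]
L+ [6;2;1]
L+ [7;2;1]
C(5,0)∈J2 [7;2;2]
R(1,2)∈J1 [7;3;2]
R(0,6)∈J1 [7;4;2]
L+ [8;4;2]
C(6,1)∈J2 [8;4;3]
PS(7,2)∈J2 [8;4;4]
L+ [9;4;4]
P(8,6)∈J1 [9;5;4]
L+ [10;5;4]
C(4,9)∈J2 [10;5;5]
mobility = 27 − 10 − 5 = 12

M = 12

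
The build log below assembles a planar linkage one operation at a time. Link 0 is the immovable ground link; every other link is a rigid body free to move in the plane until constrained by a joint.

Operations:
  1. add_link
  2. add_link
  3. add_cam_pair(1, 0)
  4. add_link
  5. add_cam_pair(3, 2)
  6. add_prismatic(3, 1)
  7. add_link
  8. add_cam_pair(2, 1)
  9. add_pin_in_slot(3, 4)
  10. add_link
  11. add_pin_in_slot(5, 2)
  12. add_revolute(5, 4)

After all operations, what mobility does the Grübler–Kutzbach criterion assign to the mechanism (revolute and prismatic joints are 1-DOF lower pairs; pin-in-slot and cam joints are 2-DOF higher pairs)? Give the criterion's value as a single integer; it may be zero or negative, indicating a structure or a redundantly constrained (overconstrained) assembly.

(L,J1,J2)=(1,0,0); link0 fixed
link1: (2,0,0)
link2: (3,0,0)
C 1-0 [J2]: (3,0,1)
link3: (4,0,1)
C 3-2 [J2]: (4,0,2)
P 3-1 [J1]: (4,1,2)
link4: (5,1,2)
C 2-1 [J2]: (5,1,3)
PS 3-4 [J2]: (5,1,4)
link5: (6,1,4)
PS 5-2 [J2]: (6,1,5)
R 5-4 [J1]: (6,2,5)
Grübler: 3·5 − 2·2 − 5 = 6

M = 6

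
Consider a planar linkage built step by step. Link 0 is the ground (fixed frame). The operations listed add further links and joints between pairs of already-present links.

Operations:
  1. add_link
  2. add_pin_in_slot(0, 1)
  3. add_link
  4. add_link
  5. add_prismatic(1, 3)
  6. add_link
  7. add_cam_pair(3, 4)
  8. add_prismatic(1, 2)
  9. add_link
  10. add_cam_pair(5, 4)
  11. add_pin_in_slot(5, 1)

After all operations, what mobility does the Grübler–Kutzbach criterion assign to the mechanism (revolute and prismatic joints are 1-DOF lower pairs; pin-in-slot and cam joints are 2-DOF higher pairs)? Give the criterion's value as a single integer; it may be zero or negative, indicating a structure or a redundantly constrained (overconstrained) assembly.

M = 7

link 0 = ground. State L|J1|J2 = 1|0|0
+link1  2|0|0
PS(0,1) f=2→J2  2|0|1
+link2  3|0|1
+link3  4|0|1
P(1,3) f=1→J1  4|1|1
+link4  5|1|1
C(3,4) f=2→J2  5|1|2
P(1,2) f=1→J1  5|2|2
+link5  6|2|2
C(5,4) f=2→J2  6|2|3
PS(5,1) f=2→J2  6|2|4
M = 3(6−1)−2·2−4 = 15−4−4 = 7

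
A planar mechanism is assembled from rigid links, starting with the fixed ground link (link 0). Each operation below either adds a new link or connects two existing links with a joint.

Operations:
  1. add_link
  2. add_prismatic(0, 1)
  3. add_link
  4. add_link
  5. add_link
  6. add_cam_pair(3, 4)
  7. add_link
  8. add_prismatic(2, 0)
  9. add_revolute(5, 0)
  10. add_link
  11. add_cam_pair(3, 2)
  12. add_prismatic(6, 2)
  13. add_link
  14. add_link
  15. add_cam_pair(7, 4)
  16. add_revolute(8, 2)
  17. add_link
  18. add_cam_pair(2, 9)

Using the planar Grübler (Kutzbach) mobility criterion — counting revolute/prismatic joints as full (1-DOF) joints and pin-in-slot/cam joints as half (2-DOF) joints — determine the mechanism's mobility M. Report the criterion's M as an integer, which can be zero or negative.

M = 13

(L,J1,J2)=(1,0,0); link0 fixed
link1: (2,0,0)
P 0-1 [J1]: (2,1,0)
link2: (3,1,0)
link3: (4,1,0)
link4: (5,1,0)
C 3-4 [J2]: (5,1,1)
link5: (6,1,1)
P 2-0 [J1]: (6,2,1)
R 5-0 [J1]: (6,3,1)
link6: (7,3,1)
C 3-2 [J2]: (7,3,2)
P 6-2 [J1]: (7,4,2)
link7: (8,4,2)
link8: (9,4,2)
C 7-4 [J2]: (9,4,3)
R 8-2 [J1]: (9,5,3)
link9: (10,5,3)
C 2-9 [J2]: (10,5,4)
Grübler: 3·9 − 2·5 − 4 = 13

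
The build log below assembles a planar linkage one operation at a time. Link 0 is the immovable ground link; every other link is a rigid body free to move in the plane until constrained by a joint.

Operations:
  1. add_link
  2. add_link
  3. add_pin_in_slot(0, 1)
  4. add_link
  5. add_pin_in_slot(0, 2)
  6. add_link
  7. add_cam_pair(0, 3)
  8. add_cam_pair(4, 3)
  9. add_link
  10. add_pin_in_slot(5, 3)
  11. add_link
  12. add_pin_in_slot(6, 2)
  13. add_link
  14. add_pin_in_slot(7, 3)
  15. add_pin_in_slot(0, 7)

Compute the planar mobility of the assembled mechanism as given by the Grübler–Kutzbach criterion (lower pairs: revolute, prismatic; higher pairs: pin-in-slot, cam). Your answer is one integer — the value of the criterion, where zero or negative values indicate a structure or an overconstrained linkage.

M = 13

ground; <1,0,0>
#1 <2,0,0>
#2 <3,0,0>
PS:0↔1 J2 <3,0,1>
#3 <4,0,1>
PS:0↔2 J2 <4,0,2>
#4 <5,0,2>
C:0↔3 J2 <5,0,3>
C:4↔3 J2 <5,0,4>
#5 <6,0,4>
PS:5↔3 J2 <6,0,5>
#6 <7,0,5>
PS:6↔2 J2 <7,0,6>
#7 <8,0,6>
PS:7↔3 J2 <8,0,7>
PS:0↔7 J2 <8,0,8>
3×7 − 2×0 − 1×8 = 13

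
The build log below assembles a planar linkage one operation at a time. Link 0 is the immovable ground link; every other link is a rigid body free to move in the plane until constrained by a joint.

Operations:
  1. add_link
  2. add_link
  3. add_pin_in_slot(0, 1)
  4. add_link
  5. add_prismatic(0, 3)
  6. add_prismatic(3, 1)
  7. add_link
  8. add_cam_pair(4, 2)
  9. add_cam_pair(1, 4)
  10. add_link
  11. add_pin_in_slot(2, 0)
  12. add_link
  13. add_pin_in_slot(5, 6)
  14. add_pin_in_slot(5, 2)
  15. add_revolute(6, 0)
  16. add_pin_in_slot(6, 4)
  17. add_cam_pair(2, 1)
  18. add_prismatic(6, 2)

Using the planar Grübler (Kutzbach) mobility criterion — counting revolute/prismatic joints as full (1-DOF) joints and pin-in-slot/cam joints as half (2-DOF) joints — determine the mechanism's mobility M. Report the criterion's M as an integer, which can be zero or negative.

M = 2

link 0 = ground. State L|J1|J2 = 1|0|0
+link1  2|0|0
+link2  3|0|0
PS(0,1) f=2→J2  3|0|1
+link3  4|0|1
P(0,3) f=1→J1  4|1|1
P(3,1) f=1→J1  4|2|1
+link4  5|2|1
C(4,2) f=2→J2  5|2|2
C(1,4) f=2→J2  5|2|3
+link5  6|2|3
PS(2,0) f=2→J2  6|2|4
+link6  7|2|4
PS(5,6) f=2→J2  7|2|5
PS(5,2) f=2→J2  7|2|6
R(6,0) f=1→J1  7|3|6
PS(6,4) f=2→J2  7|3|7
C(2,1) f=2→J2  7|3|8
P(6,2) f=1→J1  7|4|8
M = 3(7−1)−2·4−8 = 18−8−8 = 2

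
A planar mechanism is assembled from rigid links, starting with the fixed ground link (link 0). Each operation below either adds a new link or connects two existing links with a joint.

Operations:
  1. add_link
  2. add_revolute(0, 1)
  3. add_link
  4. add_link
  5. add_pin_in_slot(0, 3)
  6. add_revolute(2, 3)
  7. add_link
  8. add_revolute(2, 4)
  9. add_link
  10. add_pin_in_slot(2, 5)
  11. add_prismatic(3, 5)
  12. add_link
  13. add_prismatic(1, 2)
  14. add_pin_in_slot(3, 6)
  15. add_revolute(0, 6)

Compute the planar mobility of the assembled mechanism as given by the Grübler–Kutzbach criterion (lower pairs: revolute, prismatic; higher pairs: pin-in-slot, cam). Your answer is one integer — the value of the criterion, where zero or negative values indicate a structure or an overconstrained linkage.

M = 3

ground; <1,0,0>
#1 <2,0,0>
R:0↔1 J1 <2,1,0>
#2 <3,1,0>
#3 <4,1,0>
PS:0↔3 J2 <4,1,1>
R:2↔3 J1 <4,2,1>
#4 <5,2,1>
R:2↔4 J1 <5,3,1>
#5 <6,3,1>
PS:2↔5 J2 <6,3,2>
P:3↔5 J1 <6,4,2>
#6 <7,4,2>
P:1↔2 J1 <7,5,2>
PS:3↔6 J2 <7,5,3>
R:0↔6 J1 <7,6,3>
3×6 − 2×6 − 1×3 = 3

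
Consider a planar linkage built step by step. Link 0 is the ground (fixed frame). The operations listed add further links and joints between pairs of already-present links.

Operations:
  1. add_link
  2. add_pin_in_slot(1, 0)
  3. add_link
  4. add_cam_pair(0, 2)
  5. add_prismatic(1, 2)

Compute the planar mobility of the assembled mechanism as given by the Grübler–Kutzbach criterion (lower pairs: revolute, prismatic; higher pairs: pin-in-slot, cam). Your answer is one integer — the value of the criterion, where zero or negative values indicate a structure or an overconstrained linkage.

M = 2

L=1 J1=0 J2=0
add link → L=2 J1=0 J2=0
PS@1,0 dof=2 J2 → L=2 J1=0 J2=1
add link → L=3 J1=0 J2=1
C@0,2 dof=2 J2 → L=3 J1=0 J2=2
P@1,2 dof=1 J1 → L=3 J1=1 J2=2
M=3(L−1)−2J1−J2=3·2−2·1−2=2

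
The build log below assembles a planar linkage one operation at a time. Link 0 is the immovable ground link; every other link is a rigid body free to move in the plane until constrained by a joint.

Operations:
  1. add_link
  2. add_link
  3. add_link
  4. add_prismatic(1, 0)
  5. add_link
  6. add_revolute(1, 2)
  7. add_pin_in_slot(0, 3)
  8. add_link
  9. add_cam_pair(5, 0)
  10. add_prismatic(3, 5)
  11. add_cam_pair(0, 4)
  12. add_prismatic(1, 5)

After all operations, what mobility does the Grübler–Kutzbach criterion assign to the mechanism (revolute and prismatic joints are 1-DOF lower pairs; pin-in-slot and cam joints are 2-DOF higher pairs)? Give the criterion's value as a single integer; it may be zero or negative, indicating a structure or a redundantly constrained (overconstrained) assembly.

M = 4

L=1 J1=0 J2=0
add link → L=2 J1=0 J2=0
add link → L=3 J1=0 J2=0
add link → L=4 J1=0 J2=0
P@1,0 dof=1 J1 → L=4 J1=1 J2=0
add link → L=5 J1=1 J2=0
R@1,2 dof=1 J1 → L=5 J1=2 J2=0
PS@0,3 dof=2 J2 → L=5 J1=2 J2=1
add link → L=6 J1=2 J2=1
C@5,0 dof=2 J2 → L=6 J1=2 J2=2
P@3,5 dof=1 J1 → L=6 J1=3 J2=2
C@0,4 dof=2 J2 → L=6 J1=3 J2=3
P@1,5 dof=1 J1 → L=6 J1=4 J2=3
M=3(L−1)−2J1−J2=3·5−2·4−3=4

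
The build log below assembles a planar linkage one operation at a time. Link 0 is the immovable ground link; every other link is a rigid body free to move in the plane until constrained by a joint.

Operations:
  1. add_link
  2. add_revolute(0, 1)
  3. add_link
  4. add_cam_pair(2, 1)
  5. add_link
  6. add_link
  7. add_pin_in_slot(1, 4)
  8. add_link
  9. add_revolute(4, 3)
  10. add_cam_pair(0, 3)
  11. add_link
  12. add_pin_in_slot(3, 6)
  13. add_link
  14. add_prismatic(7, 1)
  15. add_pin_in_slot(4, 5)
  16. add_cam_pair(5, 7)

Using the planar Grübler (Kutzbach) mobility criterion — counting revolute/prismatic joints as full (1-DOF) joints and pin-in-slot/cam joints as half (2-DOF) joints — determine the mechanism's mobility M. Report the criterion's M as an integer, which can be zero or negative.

M = 9

L=1 J1=0 J2=0
add link → L=2 J1=0 J2=0
R@0,1 dof=1 J1 → L=2 J1=1 J2=0
add link → L=3 J1=1 J2=0
C@2,1 dof=2 J2 → L=3 J1=1 J2=1
add link → L=4 J1=1 J2=1
add link → L=5 J1=1 J2=1
PS@1,4 dof=2 J2 → L=5 J1=1 J2=2
add link → L=6 J1=1 J2=2
R@4,3 dof=1 J1 → L=6 J1=2 J2=2
C@0,3 dof=2 J2 → L=6 J1=2 J2=3
add link → L=7 J1=2 J2=3
PS@3,6 dof=2 J2 → L=7 J1=2 J2=4
add link → L=8 J1=2 J2=4
P@7,1 dof=1 J1 → L=8 J1=3 J2=4
PS@4,5 dof=2 J2 → L=8 J1=3 J2=5
C@5,7 dof=2 J2 → L=8 J1=3 J2=6
M=3(L−1)−2J1−J2=3·7−2·3−6=9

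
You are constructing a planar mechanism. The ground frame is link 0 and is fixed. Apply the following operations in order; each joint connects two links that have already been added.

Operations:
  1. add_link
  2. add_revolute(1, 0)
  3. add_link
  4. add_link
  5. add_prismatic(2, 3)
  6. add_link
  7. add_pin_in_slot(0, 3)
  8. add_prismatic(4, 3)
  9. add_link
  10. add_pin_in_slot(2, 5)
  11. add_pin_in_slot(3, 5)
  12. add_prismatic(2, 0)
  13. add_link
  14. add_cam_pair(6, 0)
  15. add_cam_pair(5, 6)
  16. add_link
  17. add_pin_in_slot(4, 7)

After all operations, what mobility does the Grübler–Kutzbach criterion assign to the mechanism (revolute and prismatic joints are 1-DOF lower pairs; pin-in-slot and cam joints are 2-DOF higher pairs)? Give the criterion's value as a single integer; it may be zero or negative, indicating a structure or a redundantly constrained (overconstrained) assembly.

link 0 = ground. State L|J1|J2 = 1|0|0
+link1  2|0|0
R(1,0) f=1→J1  2|1|0
+link2  3|1|0
+link3  4|1|0
P(2,3) f=1→J1  4|2|0
+link4  5|2|0
PS(0,3) f=2→J2  5|2|1
P(4,3) f=1→J1  5|3|1
+link5  6|3|1
PS(2,5) f=2→J2  6|3|2
PS(3,5) f=2→J2  6|3|3
P(2,0) f=1→J1  6|4|3
+link6  7|4|3
C(6,0) f=2→J2  7|4|4
C(5,6) f=2→J2  7|4|5
+link7  8|4|5
PS(4,7) f=2→J2  8|4|6
M = 3(8−1)−2·4−6 = 21−8−6 = 7

M = 7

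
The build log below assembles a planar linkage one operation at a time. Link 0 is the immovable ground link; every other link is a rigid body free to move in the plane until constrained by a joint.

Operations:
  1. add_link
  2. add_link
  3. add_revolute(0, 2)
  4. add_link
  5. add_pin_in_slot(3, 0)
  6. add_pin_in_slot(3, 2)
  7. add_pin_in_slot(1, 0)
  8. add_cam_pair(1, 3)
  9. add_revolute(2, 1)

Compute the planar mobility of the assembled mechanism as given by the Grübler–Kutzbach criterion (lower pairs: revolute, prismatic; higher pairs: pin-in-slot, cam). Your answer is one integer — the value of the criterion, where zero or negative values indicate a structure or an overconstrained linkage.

M = 1

[1;0;0] (link 0 is ground)
L+ [2;0;0]
L+ [3;0;0]
R(0,2)∈J1 [3;1;0]
L+ [4;1;0]
PS(3,0)∈J2 [4;1;1]
PS(3,2)∈J2 [4;1;2]
PS(1,0)∈J2 [4;1;3]
C(1,3)∈J2 [4;1;4]
R(2,1)∈J1 [4;2;4]
mobility = 9 − 4 − 4 = 1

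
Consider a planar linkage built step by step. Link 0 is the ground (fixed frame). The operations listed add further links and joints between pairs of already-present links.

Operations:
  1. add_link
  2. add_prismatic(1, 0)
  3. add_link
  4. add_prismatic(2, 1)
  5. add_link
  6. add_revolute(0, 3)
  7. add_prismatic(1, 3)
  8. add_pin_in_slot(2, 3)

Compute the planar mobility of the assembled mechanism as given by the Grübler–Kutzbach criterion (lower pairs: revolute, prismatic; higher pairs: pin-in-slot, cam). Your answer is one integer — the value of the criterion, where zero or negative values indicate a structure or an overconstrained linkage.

L=1 J1=0 J2=0
add link → L=2 J1=0 J2=0
P@1,0 dof=1 J1 → L=2 J1=1 J2=0
add link → L=3 J1=1 J2=0
P@2,1 dof=1 J1 → L=3 J1=2 J2=0
add link → L=4 J1=2 J2=0
R@0,3 dof=1 J1 → L=4 J1=3 J2=0
P@1,3 dof=1 J1 → L=4 J1=4 J2=0
PS@2,3 dof=2 J2 → L=4 J1=4 J2=1
M=3(L−1)−2J1−J2=3·3−2·4−1=0

M = 0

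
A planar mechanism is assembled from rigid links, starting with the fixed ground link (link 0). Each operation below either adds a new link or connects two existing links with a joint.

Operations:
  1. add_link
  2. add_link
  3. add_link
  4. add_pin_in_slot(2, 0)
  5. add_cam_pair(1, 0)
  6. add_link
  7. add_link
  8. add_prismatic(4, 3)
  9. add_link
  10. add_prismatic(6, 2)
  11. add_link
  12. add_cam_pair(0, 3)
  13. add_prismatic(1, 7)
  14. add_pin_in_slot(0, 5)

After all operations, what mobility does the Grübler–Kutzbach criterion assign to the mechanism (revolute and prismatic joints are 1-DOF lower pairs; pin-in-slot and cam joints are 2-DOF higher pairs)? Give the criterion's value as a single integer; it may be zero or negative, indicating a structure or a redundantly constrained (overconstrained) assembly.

L=1 J1=0 J2=0
add link → L=2 J1=0 J2=0
add link → L=3 J1=0 J2=0
add link → L=4 J1=0 J2=0
PS@2,0 dof=2 J2 → L=4 J1=0 J2=1
C@1,0 dof=2 J2 → L=4 J1=0 J2=2
add link → L=5 J1=0 J2=2
add link → L=6 J1=0 J2=2
P@4,3 dof=1 J1 → L=6 J1=1 J2=2
add link → L=7 J1=1 J2=2
P@6,2 dof=1 J1 → L=7 J1=2 J2=2
add link → L=8 J1=2 J2=2
C@0,3 dof=2 J2 → L=8 J1=2 J2=3
P@1,7 dof=1 J1 → L=8 J1=3 J2=3
PS@0,5 dof=2 J2 → L=8 J1=3 J2=4
M=3(L−1)−2J1−J2=3·7−2·3−4=11

M = 11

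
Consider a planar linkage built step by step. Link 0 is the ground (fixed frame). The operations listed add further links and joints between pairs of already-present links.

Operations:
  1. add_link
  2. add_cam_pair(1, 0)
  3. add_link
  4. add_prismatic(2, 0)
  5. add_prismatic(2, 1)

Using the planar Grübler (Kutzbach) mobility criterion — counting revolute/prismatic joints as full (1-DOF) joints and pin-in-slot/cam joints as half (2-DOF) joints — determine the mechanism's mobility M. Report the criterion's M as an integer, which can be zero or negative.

[1;0;0] (link 0 is ground)
L+ [2;0;0]
C(1,0)∈J2 [2;0;1]
L+ [3;0;1]
P(2,0)∈J1 [3;1;1]
P(2,1)∈J1 [3;2;1]
mobility = 6 − 4 − 1 = 1

M = 1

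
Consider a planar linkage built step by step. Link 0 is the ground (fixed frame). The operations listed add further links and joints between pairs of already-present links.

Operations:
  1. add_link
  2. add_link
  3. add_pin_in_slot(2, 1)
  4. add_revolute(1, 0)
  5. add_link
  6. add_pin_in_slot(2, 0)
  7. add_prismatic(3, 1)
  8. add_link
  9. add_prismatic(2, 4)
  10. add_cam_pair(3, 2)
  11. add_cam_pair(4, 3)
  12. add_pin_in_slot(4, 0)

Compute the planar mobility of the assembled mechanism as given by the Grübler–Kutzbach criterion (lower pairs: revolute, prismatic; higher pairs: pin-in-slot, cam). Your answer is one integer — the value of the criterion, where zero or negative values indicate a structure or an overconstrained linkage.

M = 1

ground; <1,0,0>
#1 <2,0,0>
#2 <3,0,0>
PS:2↔1 J2 <3,0,1>
R:1↔0 J1 <3,1,1>
#3 <4,1,1>
PS:2↔0 J2 <4,1,2>
P:3↔1 J1 <4,2,2>
#4 <5,2,2>
P:2↔4 J1 <5,3,2>
C:3↔2 J2 <5,3,3>
C:4↔3 J2 <5,3,4>
PS:4↔0 J2 <5,3,5>
3×4 − 2×3 − 1×5 = 1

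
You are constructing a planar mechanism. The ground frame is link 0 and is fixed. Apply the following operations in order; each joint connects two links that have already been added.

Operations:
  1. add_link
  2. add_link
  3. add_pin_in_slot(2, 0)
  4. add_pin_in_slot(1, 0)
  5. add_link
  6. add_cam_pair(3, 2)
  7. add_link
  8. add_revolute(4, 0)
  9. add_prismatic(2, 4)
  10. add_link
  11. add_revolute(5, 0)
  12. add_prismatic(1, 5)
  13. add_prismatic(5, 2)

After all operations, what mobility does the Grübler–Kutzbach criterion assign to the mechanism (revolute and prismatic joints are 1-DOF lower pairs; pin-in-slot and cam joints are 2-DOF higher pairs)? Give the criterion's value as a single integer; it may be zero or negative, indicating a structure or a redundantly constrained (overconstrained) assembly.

ground; <1,0,0>
#1 <2,0,0>
#2 <3,0,0>
PS:2↔0 J2 <3,0,1>
PS:1↔0 J2 <3,0,2>
#3 <4,0,2>
C:3↔2 J2 <4,0,3>
#4 <5,0,3>
R:4↔0 J1 <5,1,3>
P:2↔4 J1 <5,2,3>
#5 <6,2,3>
R:5↔0 J1 <6,3,3>
P:1↔5 J1 <6,4,3>
P:5↔2 J1 <6,5,3>
3×5 − 2×5 − 1×3 = 2

M = 2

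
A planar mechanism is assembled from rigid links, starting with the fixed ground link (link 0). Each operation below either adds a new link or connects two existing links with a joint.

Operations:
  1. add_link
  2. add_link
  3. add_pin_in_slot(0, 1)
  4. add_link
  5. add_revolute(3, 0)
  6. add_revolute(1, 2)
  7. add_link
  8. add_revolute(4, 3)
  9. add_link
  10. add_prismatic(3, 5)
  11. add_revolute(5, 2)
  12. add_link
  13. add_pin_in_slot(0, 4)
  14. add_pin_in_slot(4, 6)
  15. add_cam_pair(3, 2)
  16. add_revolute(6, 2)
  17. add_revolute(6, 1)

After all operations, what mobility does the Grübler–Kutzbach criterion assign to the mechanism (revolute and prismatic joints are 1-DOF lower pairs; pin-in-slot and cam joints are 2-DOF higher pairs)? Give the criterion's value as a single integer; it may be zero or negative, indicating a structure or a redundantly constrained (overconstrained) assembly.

M = 0

link 0 = ground. State L|J1|J2 = 1|0|0
+link1  2|0|0
+link2  3|0|0
PS(0,1) f=2→J2  3|0|1
+link3  4|0|1
R(3,0) f=1→J1  4|1|1
R(1,2) f=1→J1  4|2|1
+link4  5|2|1
R(4,3) f=1→J1  5|3|1
+link5  6|3|1
P(3,5) f=1→J1  6|4|1
R(5,2) f=1→J1  6|5|1
+link6  7|5|1
PS(0,4) f=2→J2  7|5|2
PS(4,6) f=2→J2  7|5|3
C(3,2) f=2→J2  7|5|4
R(6,2) f=1→J1  7|6|4
R(6,1) f=1→J1  7|7|4
M = 3(7−1)−2·7−4 = 18−14−4 = 0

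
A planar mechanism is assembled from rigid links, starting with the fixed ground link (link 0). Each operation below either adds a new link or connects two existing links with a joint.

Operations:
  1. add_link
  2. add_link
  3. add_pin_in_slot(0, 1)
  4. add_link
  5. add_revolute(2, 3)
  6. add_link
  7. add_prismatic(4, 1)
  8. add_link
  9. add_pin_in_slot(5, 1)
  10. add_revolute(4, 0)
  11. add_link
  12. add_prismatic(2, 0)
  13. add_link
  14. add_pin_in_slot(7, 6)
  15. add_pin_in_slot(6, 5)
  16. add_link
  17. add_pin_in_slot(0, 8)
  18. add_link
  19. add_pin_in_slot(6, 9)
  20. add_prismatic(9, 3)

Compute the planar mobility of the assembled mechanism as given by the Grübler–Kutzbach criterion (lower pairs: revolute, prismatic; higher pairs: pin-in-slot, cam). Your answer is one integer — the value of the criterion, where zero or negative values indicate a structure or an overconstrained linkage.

[1;0;0] (link 0 is ground)
L+ [2;0;0]
L+ [3;0;0]
PS(0,1)∈J2 [3;0;1]
L+ [4;0;1]
R(2,3)∈J1 [4;1;1]
L+ [5;1;1]
P(4,1)∈J1 [5;2;1]
L+ [6;2;1]
PS(5,1)∈J2 [6;2;2]
R(4,0)∈J1 [6;3;2]
L+ [7;3;2]
P(2,0)∈J1 [7;4;2]
L+ [8;4;2]
PS(7,6)∈J2 [8;4;3]
PS(6,5)∈J2 [8;4;4]
L+ [9;4;4]
PS(0,8)∈J2 [9;4;5]
L+ [10;4;5]
PS(6,9)∈J2 [10;4;6]
P(9,3)∈J1 [10;5;6]
mobility = 27 − 10 − 6 = 11

M = 11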